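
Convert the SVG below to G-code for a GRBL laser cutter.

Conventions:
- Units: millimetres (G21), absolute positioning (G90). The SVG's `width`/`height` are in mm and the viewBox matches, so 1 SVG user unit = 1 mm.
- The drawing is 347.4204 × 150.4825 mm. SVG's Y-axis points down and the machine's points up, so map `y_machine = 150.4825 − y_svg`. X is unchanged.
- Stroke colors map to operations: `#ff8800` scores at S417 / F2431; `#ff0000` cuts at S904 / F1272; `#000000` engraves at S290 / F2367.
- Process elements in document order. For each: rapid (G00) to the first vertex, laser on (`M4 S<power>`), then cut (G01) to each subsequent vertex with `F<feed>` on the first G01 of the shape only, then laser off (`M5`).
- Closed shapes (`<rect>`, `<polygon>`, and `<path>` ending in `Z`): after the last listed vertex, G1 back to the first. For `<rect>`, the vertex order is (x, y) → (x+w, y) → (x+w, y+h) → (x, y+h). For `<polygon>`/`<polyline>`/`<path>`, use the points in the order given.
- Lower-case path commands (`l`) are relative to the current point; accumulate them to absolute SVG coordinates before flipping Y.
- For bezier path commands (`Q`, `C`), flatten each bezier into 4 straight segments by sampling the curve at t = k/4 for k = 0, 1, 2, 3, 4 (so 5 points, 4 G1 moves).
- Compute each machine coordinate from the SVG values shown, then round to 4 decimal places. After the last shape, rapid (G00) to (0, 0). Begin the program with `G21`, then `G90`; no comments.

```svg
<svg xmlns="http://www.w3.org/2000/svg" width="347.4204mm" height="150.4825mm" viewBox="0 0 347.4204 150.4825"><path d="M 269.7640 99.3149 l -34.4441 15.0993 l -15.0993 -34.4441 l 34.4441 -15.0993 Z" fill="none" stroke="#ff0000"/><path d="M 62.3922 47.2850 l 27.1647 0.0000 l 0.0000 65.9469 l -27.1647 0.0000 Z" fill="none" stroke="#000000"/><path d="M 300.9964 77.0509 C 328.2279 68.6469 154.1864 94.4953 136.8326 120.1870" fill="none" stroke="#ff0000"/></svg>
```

G21
G90
G00 X269.7640 Y51.1676
M4 S904
G01 X235.3199 Y36.0683 F1272
G01 X220.2206 Y70.5124
G01 X254.6647 Y85.6117
G01 X269.7640 Y51.1676
M5
G00 X62.3922 Y103.1975
M4 S290
G01 X89.5569 Y103.1975 F2367
G01 X89.5569 Y37.2506
G01 X62.3922 Y37.2506
G01 X62.3922 Y103.1975
M5
G00 X300.9964 Y73.4316
M4 S904
G01 X289.2745 Y73.8499 F1272
G01 X235.6340 Y64.6494
G01 X173.6338 Y49.0560
G01 X136.8326 Y30.2955
M5
G00 X0.0000 Y0.0000

Since the viewBox matches the mm dimensions, user units are millimetres directly. The only transform is the Y-flip y_m = 150.4825 − y_svg.

Shape 1 is a regular polygon drawn with `<path>`. Its stroke #ff0000 means cut at S904, F1272. After flipping Y the toolpath is (269.7640,51.1676) → (235.3199,36.0683) → (220.2206,70.5124) → (254.6647,85.6117) → (269.7640,51.1676), returning to the start.

Shape 2 is a rectangle drawn with `<path>`. Its stroke #000000 means engrave at S290, F2367. After flipping Y the toolpath is (62.3922,103.1975) → (89.5569,103.1975) → (89.5569,37.2506) → (62.3922,37.2506) → (62.3922,103.1975), returning to the start.

Shape 3 is a cubic bezier drawn with `<path>`. Its stroke #ff0000 means cut at S904, F1272. After flipping Y the toolpath is (300.9964,73.4316) → (289.2745,73.8499) → (235.6340,64.6494) → (173.6338,49.0560) → (136.8326,30.2955).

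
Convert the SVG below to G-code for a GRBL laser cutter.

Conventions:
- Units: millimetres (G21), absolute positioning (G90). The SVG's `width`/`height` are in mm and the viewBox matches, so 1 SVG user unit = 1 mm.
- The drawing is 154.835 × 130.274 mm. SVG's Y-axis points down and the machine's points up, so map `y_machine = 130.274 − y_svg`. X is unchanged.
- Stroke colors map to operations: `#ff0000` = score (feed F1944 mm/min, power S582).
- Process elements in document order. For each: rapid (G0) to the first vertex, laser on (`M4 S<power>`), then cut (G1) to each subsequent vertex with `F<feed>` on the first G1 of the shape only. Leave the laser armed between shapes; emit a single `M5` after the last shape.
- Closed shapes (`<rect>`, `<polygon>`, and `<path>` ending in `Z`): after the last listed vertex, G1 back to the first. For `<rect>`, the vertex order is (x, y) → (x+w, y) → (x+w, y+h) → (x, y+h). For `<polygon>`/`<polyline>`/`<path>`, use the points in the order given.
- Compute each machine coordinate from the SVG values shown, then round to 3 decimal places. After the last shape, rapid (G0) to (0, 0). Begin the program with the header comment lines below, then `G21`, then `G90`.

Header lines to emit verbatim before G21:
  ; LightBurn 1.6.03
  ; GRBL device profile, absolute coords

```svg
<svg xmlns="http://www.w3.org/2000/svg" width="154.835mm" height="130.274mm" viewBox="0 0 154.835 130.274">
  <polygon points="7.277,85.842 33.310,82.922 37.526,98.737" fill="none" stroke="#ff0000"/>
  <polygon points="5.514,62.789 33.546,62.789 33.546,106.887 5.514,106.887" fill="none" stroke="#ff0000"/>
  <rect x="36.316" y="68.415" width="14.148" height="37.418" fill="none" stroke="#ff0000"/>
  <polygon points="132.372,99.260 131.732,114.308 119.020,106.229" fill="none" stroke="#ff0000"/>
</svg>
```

; LightBurn 1.6.03
; GRBL device profile, absolute coords
G21
G90
G0 X7.277 Y44.432
M4 S582
G1 X33.310 Y47.352 F1944
G1 X37.526 Y31.537
G1 X7.277 Y44.432
G0 X5.514 Y67.485
M4 S582
G1 X33.546 Y67.485 F1944
G1 X33.546 Y23.387
G1 X5.514 Y23.387
G1 X5.514 Y67.485
G0 X36.316 Y61.859
M4 S582
G1 X50.464 Y61.859 F1944
G1 X50.464 Y24.441
G1 X36.316 Y24.441
G1 X36.316 Y61.859
G0 X132.372 Y31.014
M4 S582
G1 X131.732 Y15.966 F1944
G1 X119.020 Y24.045
G1 X132.372 Y31.014
M5
G0 X0.000 Y0.000

viewBox `0 0 154.835 130.274` with mm width/height → 1 unit = 1 mm. Flip: y_m = 130.274 − y_svg.

**Shape 1** — `<polygon>` closed polygon, stroke `#ff0000` → score (S582, F1944). Machine vertices: (7.277,44.432) → (33.310,47.352) → (37.526,31.537) → (7.277,44.432). Closed: final G1 returns to the first vertex.

**Shape 2** — `<polygon>` rectangle, stroke `#ff0000` → score (S582, F1944). Machine vertices: (5.514,67.485) → (33.546,67.485) → (33.546,23.387) → (5.514,23.387) → (5.514,67.485). Closed: final G1 returns to the first vertex.

**Shape 3** — `<rect>` rectangle, stroke `#ff0000` → score (S582, F1944). Machine vertices: (36.316,61.859) → (50.464,61.859) → (50.464,24.441) → (36.316,24.441) → (36.316,61.859). Closed: final G1 returns to the first vertex.

**Shape 4** — `<polygon>` regular polygon, stroke `#ff0000` → score (S582, F1944). Machine vertices: (132.372,31.014) → (131.732,15.966) → (119.020,24.045) → (132.372,31.014). Closed: final G1 returns to the first vertex.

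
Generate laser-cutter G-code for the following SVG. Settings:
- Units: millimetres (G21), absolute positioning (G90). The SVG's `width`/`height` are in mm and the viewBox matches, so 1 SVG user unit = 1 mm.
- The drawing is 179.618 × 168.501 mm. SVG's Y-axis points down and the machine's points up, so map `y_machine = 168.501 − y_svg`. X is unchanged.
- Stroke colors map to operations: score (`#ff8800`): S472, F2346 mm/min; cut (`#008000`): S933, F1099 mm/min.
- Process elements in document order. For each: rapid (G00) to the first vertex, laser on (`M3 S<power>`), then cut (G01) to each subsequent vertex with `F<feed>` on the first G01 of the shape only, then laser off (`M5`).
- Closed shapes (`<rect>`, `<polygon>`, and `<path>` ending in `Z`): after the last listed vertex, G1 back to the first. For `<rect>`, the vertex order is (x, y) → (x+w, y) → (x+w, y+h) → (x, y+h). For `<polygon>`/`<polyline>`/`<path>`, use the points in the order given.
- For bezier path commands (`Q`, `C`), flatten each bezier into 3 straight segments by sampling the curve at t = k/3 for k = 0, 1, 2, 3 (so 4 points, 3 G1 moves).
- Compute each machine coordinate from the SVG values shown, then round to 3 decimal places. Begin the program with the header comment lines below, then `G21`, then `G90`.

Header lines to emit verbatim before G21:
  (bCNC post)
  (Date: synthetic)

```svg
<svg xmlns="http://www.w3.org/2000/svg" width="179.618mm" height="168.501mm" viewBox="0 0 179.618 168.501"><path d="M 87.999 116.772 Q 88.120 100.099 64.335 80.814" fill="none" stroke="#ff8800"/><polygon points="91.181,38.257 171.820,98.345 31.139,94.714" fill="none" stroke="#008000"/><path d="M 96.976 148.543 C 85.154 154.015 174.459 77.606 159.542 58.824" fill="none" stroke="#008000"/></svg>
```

(bCNC post)
(Date: synthetic)
G21
G90
G00 X87.999 Y51.729
M3 S472
G01 X85.423 Y63.135 F2346
G01 X77.535 Y75.121
G01 X64.335 Y87.687
M5
G00 X91.181 Y130.244
M3 S933
G01 X171.820 Y70.156 F1099
G01 X31.139 Y73.787
G01 X91.181 Y130.244
M5
G00 X96.976 Y19.958
M3 S933
G01 X111.257 Y36.613 F1099
G01 X147.324 Y76.853
G01 X159.542 Y109.677
M5

Since the viewBox matches the mm dimensions, user units are millimetres directly. The only transform is the Y-flip y_m = 168.501 − y_svg.

Shape 1 is a quadratic bezier drawn with `<path>`. Its stroke #ff8800 means score at S472, F2346. After flipping Y the toolpath is (87.999,51.729) → (85.423,63.135) → (77.535,75.121) → (64.335,87.687).

Shape 2 is a closed polygon drawn with `<polygon>`. Its stroke #008000 means cut at S933, F1099. After flipping Y the toolpath is (91.181,130.244) → (171.820,70.156) → (31.139,73.787) → (91.181,130.244), returning to the start.

Shape 3 is a cubic bezier drawn with `<path>`. Its stroke #008000 means cut at S933, F1099. After flipping Y the toolpath is (96.976,19.958) → (111.257,36.613) → (147.324,76.853) → (159.542,109.677).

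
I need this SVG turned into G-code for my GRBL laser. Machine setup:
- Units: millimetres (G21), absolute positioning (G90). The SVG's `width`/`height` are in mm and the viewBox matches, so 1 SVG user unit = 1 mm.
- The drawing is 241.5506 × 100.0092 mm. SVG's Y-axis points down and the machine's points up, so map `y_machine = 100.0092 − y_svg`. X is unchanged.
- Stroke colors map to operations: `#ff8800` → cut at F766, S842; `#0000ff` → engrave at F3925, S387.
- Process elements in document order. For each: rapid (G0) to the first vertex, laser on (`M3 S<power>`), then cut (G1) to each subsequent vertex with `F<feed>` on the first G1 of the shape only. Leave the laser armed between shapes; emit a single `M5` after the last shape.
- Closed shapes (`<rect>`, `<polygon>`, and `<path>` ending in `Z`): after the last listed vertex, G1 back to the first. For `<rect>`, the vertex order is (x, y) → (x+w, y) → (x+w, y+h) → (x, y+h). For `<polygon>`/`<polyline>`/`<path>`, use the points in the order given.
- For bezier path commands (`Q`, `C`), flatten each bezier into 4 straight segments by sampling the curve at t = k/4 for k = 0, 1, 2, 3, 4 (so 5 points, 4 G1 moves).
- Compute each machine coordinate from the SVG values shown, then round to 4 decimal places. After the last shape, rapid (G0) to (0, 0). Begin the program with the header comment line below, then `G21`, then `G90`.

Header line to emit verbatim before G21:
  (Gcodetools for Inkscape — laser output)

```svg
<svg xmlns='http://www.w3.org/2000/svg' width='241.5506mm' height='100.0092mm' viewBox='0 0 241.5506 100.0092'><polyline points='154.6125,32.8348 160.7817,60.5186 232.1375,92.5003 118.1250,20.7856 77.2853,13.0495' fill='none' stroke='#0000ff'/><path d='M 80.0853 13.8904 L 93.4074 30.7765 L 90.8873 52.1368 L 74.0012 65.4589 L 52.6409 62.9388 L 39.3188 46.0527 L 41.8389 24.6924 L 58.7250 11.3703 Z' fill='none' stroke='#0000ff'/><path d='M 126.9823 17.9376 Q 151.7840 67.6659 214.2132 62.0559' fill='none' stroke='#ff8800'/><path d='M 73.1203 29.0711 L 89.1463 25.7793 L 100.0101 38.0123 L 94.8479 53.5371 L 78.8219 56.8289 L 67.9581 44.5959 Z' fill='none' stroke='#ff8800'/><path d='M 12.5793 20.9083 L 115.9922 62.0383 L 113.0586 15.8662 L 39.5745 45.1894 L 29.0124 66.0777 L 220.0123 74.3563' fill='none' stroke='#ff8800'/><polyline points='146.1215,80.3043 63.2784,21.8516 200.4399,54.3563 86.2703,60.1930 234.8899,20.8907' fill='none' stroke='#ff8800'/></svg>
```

(Gcodetools for Inkscape — laser output)
G21
G90
G0 X154.6125 Y67.1744
M3 S387
G1 X160.7817 Y39.4906 F3925
G1 X232.1375 Y7.5089
G1 X118.1250 Y79.2236
G1 X77.2853 Y86.9597
G0 X80.0853 Y86.1188
M3 S387
G1 X93.4074 Y69.2327 F3925
G1 X90.8873 Y47.8724
G1 X74.0012 Y34.5503
G1 X52.6409 Y37.0704
G1 X39.3188 Y53.9565
G1 X41.8389 Y75.3168
G1 X58.7250 Y88.6389
G1 X80.0853 Y86.1188
G0 X126.9823 Y82.0716
M3 S842
G1 X141.7349 Y60.6661 F766
G1 X161.1909 Y46.1779
G1 X185.3503 Y38.6069
G1 X214.2132 Y37.9533
G0 X73.1203 Y70.9381
M3 S842
G1 X89.1463 Y74.2299 F766
G1 X100.0101 Y61.9969
G1 X94.8479 Y46.4721
G1 X78.8219 Y43.1803
G1 X67.9581 Y55.4133
G1 X73.1203 Y70.9381
G0 X12.5793 Y79.1009
M3 S842
G1 X115.9922 Y37.9709 F766
G1 X113.0586 Y84.1430
G1 X39.5745 Y54.8198
G1 X29.0124 Y33.9315
G1 X220.0123 Y25.6529
G0 X146.1215 Y19.7049
M3 S842
G1 X63.2784 Y78.1576 F766
G1 X200.4399 Y45.6529
G1 X86.2703 Y39.8162
G1 X234.8899 Y79.1185
M5
G0 X0.0000 Y0.0000

1 u = 1 mm; y_m = 100.0092 − y.

[1] `<polyline>` open polyline, #0000ff→engrave S387 F3925: (154.6125,67.1744) → (160.7817,39.4906) → (232.1375,7.5089) → (118.1250,79.2236) → (77.2853,86.9597)

[2] `<path>` regular polygon, #0000ff→engrave S387 F3925: (80.0853,86.1188) → (93.4074,69.2327) → (90.8873,47.8724) → (74.0012,34.5503) → (52.6409,37.0704) → (39.3188,53.9565) → (41.8389,75.3168) → (58.7250,88.6389) → (80.0853,86.1188) (closed)

[3] `<path>` quadratic bezier, #ff8800→cut S842 F766: (126.9823,82.0716) → (141.7349,60.6661) → (161.1909,46.1779) → (185.3503,38.6069) → (214.2132,37.9533)

[4] `<path>` regular polygon, #ff8800→cut S842 F766: (73.1203,70.9381) → (89.1463,74.2299) → (100.0101,61.9969) → (94.8479,46.4721) → (78.8219,43.1803) → (67.9581,55.4133) → (73.1203,70.9381) (closed)

[5] `<path>` open polyline, #ff8800→cut S842 F766: (12.5793,79.1009) → (115.9922,37.9709) → (113.0586,84.1430) → (39.5745,54.8198) → (29.0124,33.9315) → (220.0123,25.6529)

[6] `<polyline>` open polyline, #ff8800→cut S842 F766: (146.1215,19.7049) → (63.2784,78.1576) → (200.4399,45.6529) → (86.2703,39.8162) → (234.8899,79.1185)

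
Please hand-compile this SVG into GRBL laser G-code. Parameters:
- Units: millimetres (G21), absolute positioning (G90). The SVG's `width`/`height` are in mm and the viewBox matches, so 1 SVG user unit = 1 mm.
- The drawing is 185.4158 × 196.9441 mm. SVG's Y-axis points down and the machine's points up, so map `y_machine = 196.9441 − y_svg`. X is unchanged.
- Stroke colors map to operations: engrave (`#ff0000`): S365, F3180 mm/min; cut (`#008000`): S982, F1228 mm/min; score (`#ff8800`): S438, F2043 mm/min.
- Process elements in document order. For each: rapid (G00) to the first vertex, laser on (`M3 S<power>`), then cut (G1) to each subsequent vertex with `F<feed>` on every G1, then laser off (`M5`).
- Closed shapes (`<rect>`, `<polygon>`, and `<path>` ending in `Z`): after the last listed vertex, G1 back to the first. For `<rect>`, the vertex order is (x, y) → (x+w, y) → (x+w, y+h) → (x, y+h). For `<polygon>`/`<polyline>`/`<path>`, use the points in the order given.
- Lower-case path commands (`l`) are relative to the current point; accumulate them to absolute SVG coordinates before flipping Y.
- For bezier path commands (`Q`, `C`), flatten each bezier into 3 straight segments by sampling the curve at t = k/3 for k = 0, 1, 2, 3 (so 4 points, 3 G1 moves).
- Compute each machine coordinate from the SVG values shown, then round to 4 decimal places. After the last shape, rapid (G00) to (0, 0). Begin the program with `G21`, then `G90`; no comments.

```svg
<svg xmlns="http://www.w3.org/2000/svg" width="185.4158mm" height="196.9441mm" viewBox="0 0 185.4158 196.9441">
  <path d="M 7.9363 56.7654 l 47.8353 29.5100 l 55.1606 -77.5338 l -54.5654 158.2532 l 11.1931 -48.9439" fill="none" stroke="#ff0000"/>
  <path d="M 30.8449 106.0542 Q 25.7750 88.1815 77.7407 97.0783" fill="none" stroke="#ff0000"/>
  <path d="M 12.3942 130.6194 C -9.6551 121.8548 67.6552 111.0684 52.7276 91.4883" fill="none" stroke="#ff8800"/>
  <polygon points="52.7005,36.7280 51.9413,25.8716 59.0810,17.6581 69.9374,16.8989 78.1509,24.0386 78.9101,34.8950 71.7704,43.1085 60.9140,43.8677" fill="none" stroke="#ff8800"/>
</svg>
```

G21
G90
G00 X7.9363 Y140.1787
M3 S365
G1 X55.7716 Y110.6687 F3180
G1 X110.9322 Y188.2025 F3180
G1 X56.3668 Y29.9493 F3180
G1 X67.5599 Y78.8932 F3180
M5
G00 X30.8449 Y90.8899
M3 S365
G1 X33.8023 Y99.8306 F3180
G1 X49.4342 Y102.8226 F3180
G1 X77.7407 Y99.8658 F3180
M5
G00 X12.3942 Y66.3247
M3 S438
G1 X16.3686 Y76.0140 F2043
G1 X44.0054 Y88.5561 F2043
G1 X52.7276 Y105.4558 F2043
M5
G00 X52.7005 Y160.2161
M3 S438
G1 X51.9413 Y171.0725 F2043
G1 X59.0810 Y179.2860 F2043
G1 X69.9374 Y180.0452 F2043
G1 X78.1509 Y172.9055 F2043
G1 X78.9101 Y162.0491 F2043
G1 X71.7704 Y153.8356 F2043
G1 X60.9140 Y153.0764 F2043
G1 X52.7005 Y160.2161 F2043
M5
G00 X0.0000 Y0.0000

viewBox `0 0 185.4158 196.9441` with mm width/height → 1 unit = 1 mm. Flip: y_m = 196.9441 − y_svg.

**Shape 1** — `<path>` open polyline, stroke `#ff0000` → engrave (S365, F3180). Machine vertices: (7.9363,140.1787) → (55.7716,110.6687) → (110.9322,188.2025) → (56.3668,29.9493) → (67.5599,78.8932). Open path.

**Shape 2** — `<path>` quadratic bezier, stroke `#ff0000` → engrave (S365, F3180). Control points (SVG): P0=(30.8449,106.0542), P1=(25.7750,88.1815), P2=(77.7407,97.0783); sampled at t=k/3. Machine vertices: (30.8449,90.8899) → (33.8023,99.8306) → (49.4342,102.8226) → (77.7407,99.8658). Open path.

**Shape 3** — `<path>` cubic bezier, stroke `#ff8800` → score (S438, F2043). Control points (SVG): P0=(12.3942,130.6194), P1=(-9.6551,121.8548), P2=(67.6552,111.0684), P3=(52.7276,91.4883); sampled at t=k/3. Machine vertices: (12.3942,66.3247) → (16.3686,76.0140) → (44.0054,88.5561) → (52.7276,105.4558). Open path.

**Shape 4** — `<polygon>` regular polygon, stroke `#ff8800` → score (S438, F2043). Machine vertices: (52.7005,160.2161) → (51.9413,171.0725) → (59.0810,179.2860) → (69.9374,180.0452) → (78.1509,172.9055) → (78.9101,162.0491) → (71.7704,153.8356) → (60.9140,153.0764) → (52.7005,160.2161). Closed: final G1 returns to the first vertex.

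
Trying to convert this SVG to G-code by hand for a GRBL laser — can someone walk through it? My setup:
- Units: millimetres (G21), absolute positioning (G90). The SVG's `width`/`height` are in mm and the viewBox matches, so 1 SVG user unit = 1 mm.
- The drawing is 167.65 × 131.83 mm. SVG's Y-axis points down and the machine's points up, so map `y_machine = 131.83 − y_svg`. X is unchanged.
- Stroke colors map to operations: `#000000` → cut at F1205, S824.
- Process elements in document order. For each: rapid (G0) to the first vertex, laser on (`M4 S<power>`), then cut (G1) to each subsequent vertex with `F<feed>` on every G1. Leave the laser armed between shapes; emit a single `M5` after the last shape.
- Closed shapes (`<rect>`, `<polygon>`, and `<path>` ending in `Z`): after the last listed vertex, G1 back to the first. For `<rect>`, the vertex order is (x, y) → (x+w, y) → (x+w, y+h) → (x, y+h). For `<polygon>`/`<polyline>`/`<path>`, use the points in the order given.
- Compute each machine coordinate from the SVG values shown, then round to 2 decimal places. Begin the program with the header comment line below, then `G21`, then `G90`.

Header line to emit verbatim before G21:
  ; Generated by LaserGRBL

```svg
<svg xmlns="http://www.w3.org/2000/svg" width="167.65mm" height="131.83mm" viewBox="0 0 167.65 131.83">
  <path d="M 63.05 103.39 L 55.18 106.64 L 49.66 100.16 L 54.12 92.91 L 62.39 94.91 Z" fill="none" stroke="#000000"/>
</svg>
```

; Generated by LaserGRBL
G21
G90
G0 X63.05 Y28.44
M4 S824
G1 X55.18 Y25.19 F1205
G1 X49.66 Y31.67 F1205
G1 X54.12 Y38.92 F1205
G1 X62.39 Y36.92 F1205
G1 X63.05 Y28.44 F1205
M5

1 u = 1 mm; y_m = 131.83 − y.

[1] `<path>` regular polygon, #000000→cut S824 F1205: (63.05,28.44) → (55.18,25.19) → (49.66,31.67) → (54.12,38.92) → (62.39,36.92) → (63.05,28.44) (closed)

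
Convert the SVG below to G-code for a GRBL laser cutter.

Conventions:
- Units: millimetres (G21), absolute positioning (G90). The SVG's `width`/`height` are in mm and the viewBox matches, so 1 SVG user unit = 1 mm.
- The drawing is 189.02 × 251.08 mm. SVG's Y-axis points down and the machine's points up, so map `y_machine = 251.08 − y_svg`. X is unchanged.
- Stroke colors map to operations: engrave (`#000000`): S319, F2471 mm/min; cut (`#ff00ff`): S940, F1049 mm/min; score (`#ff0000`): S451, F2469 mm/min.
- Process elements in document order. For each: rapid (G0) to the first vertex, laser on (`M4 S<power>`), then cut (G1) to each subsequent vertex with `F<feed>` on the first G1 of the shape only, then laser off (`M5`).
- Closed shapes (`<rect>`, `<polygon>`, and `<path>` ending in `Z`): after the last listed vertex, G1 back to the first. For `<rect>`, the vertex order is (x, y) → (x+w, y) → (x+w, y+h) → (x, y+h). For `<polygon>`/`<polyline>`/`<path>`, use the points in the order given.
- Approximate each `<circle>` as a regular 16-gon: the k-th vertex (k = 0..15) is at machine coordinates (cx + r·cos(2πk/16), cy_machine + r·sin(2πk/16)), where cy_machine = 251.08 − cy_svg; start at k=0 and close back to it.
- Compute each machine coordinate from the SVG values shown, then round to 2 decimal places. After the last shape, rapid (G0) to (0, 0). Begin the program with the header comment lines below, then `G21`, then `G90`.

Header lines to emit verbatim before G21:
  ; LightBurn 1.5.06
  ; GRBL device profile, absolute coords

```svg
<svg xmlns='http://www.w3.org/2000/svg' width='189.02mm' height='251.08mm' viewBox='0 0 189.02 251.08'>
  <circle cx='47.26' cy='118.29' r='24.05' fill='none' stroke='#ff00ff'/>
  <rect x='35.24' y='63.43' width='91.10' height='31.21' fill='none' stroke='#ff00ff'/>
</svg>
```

1 u = 1 mm; y_m = 251.08 − y.

[1] `<circle>` circle, #ff00ff→cut S940 F1049: (71.31,132.79) → (69.48,141.99) → (64.27,149.80) → (56.46,155.01) → (47.26,156.84) → (38.06,155.01) → (30.25,149.80) → (25.04,141.99) → (23.21,132.79) → (25.04,123.59) → (30.25,115.78) → (38.06,110.57) → (47.26,108.74) → (56.46,110.57) → (64.27,115.78) → (69.48,123.59) → (71.31,132.79) (closed)

[2] `<rect>` rectangle, #ff00ff→cut S940 F1049: (35.24,187.65) → (126.34,187.65) → (126.34,156.44) → (35.24,156.44) → (35.24,187.65) (closed)

; LightBurn 1.5.06
; GRBL device profile, absolute coords
G21
G90
G0 X71.31 Y132.79
M4 S940
G1 X69.48 Y141.99 F1049
G1 X64.27 Y149.80
G1 X56.46 Y155.01
G1 X47.26 Y156.84
G1 X38.06 Y155.01
G1 X30.25 Y149.80
G1 X25.04 Y141.99
G1 X23.21 Y132.79
G1 X25.04 Y123.59
G1 X30.25 Y115.78
G1 X38.06 Y110.57
G1 X47.26 Y108.74
G1 X56.46 Y110.57
G1 X64.27 Y115.78
G1 X69.48 Y123.59
G1 X71.31 Y132.79
M5
G0 X35.24 Y187.65
M4 S940
G1 X126.34 Y187.65 F1049
G1 X126.34 Y156.44
G1 X35.24 Y156.44
G1 X35.24 Y187.65
M5
G0 X0.00 Y0.00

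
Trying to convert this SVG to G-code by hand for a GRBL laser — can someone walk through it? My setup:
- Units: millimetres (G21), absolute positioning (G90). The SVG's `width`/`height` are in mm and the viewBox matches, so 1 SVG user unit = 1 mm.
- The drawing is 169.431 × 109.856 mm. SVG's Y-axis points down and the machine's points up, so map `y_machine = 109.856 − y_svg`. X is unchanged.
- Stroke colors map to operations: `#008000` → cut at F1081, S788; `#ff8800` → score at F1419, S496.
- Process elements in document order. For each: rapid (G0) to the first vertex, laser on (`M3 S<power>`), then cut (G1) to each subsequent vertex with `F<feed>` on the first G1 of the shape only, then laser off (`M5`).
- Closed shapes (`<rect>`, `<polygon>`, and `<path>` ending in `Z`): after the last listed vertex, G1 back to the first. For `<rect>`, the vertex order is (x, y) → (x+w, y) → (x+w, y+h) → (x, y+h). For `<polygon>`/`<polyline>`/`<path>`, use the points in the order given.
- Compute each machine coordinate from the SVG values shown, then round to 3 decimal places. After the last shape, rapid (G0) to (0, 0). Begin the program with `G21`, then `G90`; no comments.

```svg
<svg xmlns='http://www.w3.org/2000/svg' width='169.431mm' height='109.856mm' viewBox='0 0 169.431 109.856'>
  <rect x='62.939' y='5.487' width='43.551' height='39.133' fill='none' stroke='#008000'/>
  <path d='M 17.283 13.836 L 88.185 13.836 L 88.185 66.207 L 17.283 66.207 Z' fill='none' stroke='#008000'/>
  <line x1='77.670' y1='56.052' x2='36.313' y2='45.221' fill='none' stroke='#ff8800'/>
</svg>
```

G21
G90
G0 X62.939 Y104.369
M3 S788
G1 X106.490 Y104.369 F1081
G1 X106.490 Y65.236
G1 X62.939 Y65.236
G1 X62.939 Y104.369
M5
G0 X17.283 Y96.020
M3 S788
G1 X88.185 Y96.020 F1081
G1 X88.185 Y43.649
G1 X17.283 Y43.649
G1 X17.283 Y96.020
M5
G0 X77.670 Y53.804
M3 S496
G1 X36.313 Y64.635 F1419
M5
G0 X0.000 Y0.000

1 u = 1 mm; y_m = 109.856 − y.

[1] `<rect>` rectangle, #008000→cut S788 F1081: (62.939,104.369) → (106.490,104.369) → (106.490,65.236) → (62.939,65.236) → (62.939,104.369) (closed)

[2] `<path>` rectangle, #008000→cut S788 F1081: (17.283,96.020) → (88.185,96.020) → (88.185,43.649) → (17.283,43.649) → (17.283,96.020) (closed)

[3] `<line>` line segment, #ff8800→score S496 F1419: (77.670,53.804) → (36.313,64.635)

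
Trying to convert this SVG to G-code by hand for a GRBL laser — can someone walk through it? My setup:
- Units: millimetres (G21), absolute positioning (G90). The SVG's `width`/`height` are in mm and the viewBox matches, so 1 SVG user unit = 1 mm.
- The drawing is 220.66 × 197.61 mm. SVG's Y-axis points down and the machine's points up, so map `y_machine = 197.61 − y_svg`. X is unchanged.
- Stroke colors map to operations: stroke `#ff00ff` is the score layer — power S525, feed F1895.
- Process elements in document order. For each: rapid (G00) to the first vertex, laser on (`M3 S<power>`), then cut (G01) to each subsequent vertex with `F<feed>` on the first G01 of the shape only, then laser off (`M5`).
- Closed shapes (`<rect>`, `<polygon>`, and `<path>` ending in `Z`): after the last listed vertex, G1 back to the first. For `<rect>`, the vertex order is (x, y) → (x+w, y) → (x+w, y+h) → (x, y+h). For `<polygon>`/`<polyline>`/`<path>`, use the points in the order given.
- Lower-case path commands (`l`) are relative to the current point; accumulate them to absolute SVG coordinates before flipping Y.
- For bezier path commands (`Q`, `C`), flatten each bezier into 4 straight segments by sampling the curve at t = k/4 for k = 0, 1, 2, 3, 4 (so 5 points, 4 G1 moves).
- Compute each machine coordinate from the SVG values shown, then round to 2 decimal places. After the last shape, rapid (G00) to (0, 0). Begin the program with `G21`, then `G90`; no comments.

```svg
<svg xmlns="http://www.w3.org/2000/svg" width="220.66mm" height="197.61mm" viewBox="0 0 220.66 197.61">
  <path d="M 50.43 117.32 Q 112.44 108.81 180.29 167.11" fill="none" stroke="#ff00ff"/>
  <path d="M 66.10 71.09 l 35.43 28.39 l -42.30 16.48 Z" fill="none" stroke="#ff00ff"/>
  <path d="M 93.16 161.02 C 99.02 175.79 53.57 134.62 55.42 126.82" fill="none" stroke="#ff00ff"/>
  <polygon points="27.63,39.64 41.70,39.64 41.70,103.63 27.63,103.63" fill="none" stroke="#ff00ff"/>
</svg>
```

G21
G90
G00 X50.43 Y80.29
M3 S525
G01 X81.80 Y80.37 F1895
G01 X113.90 Y72.10
G01 X146.73 Y55.47
G01 X180.29 Y30.50
M5
G00 X66.10 Y126.52
M3 S525
G01 X101.53 Y98.13 F1895
G01 X59.23 Y81.65
G01 X66.10 Y126.52
M5
G00 X93.16 Y36.59
M3 S525
G01 X89.48 Y34.61 F1895
G01 X75.79 Y45.23
G01 X61.36 Y60.08
G01 X55.42 Y70.79
M5
G00 X27.63 Y157.97
M3 S525
G01 X41.70 Y157.97 F1895
G01 X41.70 Y93.98
G01 X27.63 Y93.98
G01 X27.63 Y157.97
M5
G00 X0.00 Y0.00

1 u = 1 mm; y_m = 197.61 − y.

[1] `<path>` quadratic bezier, #ff00ff→score S525 F1895: (50.43,80.29) → (81.80,80.37) → (113.90,72.10) → (146.73,55.47) → (180.29,30.50)

[2] `<path>` regular polygon, #ff00ff→score S525 F1895: (66.10,126.52) → (101.53,98.13) → (59.23,81.65) → (66.10,126.52) (closed)

[3] `<path>` cubic bezier, #ff00ff→score S525 F1895: (93.16,36.59) → (89.48,34.61) → (75.79,45.23) → (61.36,60.08) → (55.42,70.79)

[4] `<polygon>` rectangle, #ff00ff→score S525 F1895: (27.63,157.97) → (41.70,157.97) → (41.70,93.98) → (27.63,93.98) → (27.63,157.97) (closed)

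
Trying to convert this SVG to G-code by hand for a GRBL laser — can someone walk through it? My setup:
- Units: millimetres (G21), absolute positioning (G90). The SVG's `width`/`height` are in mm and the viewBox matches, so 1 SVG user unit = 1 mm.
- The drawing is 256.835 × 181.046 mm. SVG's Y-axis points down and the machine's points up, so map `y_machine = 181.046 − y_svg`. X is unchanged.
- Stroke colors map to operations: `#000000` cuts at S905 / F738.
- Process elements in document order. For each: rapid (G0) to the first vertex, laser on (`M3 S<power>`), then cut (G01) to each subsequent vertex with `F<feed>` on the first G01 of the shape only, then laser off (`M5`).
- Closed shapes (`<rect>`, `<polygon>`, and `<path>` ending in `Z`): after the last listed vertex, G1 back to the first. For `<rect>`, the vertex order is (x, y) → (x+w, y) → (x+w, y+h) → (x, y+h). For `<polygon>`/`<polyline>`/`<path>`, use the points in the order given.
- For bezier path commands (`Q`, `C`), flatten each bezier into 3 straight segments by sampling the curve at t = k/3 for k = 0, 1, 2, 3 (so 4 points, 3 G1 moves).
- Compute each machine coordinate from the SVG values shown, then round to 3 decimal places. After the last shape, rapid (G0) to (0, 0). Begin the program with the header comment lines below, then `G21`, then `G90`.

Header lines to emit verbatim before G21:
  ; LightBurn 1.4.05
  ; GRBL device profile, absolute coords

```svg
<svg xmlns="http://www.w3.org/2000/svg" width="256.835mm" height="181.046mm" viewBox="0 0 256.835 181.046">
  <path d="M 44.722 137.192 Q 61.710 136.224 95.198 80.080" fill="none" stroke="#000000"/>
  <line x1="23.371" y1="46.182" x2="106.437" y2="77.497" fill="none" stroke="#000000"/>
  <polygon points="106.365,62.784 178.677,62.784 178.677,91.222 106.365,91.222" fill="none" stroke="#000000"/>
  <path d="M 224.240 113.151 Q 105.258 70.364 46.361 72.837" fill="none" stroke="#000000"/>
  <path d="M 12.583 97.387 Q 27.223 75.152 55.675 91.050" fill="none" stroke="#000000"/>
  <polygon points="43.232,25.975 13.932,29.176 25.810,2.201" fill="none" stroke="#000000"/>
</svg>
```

; LightBurn 1.4.05
; GRBL device profile, absolute coords
G21
G90
G0 X44.722 Y43.854
M3 S905
G01 X57.881 Y50.630 F738
G01 X74.706 Y69.667
G01 X95.198 Y100.966
M5
G0 X23.371 Y134.864
M3 S905
G01 X106.437 Y103.549 F738
M5
G0 X106.365 Y118.262
M3 S905
G01 X178.677 Y118.262 F738
G01 X178.677 Y89.824
G01 X106.365 Y89.824
G01 X106.365 Y118.262
M5
G0 X224.240 Y67.895
M3 S905
G01 X151.595 Y91.391 F738
G01 X92.302 Y104.829
G01 X46.361 Y108.209
M5
G0 X12.583 Y83.659
M3 S905
G01 X23.878 Y94.245 F738
G01 X38.242 Y96.358
G01 X55.675 Y89.996
M5
G0 X43.232 Y155.071
M3 S905
G01 X13.932 Y151.870 F738
G01 X25.810 Y178.845
G01 X43.232 Y155.071
M5
G0 X0.000 Y0.000

Since the viewBox matches the mm dimensions, user units are millimetres directly. The only transform is the Y-flip y_m = 181.046 − y_svg.

Shape 1 is a quadratic bezier drawn with `<path>`. Its stroke #000000 means cut at S905, F738. After flipping Y the toolpath is (44.722,43.854) → (57.881,50.630) → (74.706,69.667) → (95.198,100.966).

Shape 2 is a line segment drawn with `<line>`. Its stroke #000000 means cut at S905, F738. After flipping Y the toolpath is (23.371,134.864) → (106.437,103.549).

Shape 3 is a rectangle drawn with `<polygon>`. Its stroke #000000 means cut at S905, F738. After flipping Y the toolpath is (106.365,118.262) → (178.677,118.262) → (178.677,89.824) → (106.365,89.824) → (106.365,118.262), returning to the start.

Shape 4 is a quadratic bezier drawn with `<path>`. Its stroke #000000 means cut at S905, F738. After flipping Y the toolpath is (224.240,67.895) → (151.595,91.391) → (92.302,104.829) → (46.361,108.209).

Shape 5 is a quadratic bezier drawn with `<path>`. Its stroke #000000 means cut at S905, F738. After flipping Y the toolpath is (12.583,83.659) → (23.878,94.245) → (38.242,96.358) → (55.675,89.996).

Shape 6 is a regular polygon drawn with `<polygon>`. Its stroke #000000 means cut at S905, F738. After flipping Y the toolpath is (43.232,155.071) → (13.932,151.870) → (25.810,178.845) → (43.232,155.071), returning to the start.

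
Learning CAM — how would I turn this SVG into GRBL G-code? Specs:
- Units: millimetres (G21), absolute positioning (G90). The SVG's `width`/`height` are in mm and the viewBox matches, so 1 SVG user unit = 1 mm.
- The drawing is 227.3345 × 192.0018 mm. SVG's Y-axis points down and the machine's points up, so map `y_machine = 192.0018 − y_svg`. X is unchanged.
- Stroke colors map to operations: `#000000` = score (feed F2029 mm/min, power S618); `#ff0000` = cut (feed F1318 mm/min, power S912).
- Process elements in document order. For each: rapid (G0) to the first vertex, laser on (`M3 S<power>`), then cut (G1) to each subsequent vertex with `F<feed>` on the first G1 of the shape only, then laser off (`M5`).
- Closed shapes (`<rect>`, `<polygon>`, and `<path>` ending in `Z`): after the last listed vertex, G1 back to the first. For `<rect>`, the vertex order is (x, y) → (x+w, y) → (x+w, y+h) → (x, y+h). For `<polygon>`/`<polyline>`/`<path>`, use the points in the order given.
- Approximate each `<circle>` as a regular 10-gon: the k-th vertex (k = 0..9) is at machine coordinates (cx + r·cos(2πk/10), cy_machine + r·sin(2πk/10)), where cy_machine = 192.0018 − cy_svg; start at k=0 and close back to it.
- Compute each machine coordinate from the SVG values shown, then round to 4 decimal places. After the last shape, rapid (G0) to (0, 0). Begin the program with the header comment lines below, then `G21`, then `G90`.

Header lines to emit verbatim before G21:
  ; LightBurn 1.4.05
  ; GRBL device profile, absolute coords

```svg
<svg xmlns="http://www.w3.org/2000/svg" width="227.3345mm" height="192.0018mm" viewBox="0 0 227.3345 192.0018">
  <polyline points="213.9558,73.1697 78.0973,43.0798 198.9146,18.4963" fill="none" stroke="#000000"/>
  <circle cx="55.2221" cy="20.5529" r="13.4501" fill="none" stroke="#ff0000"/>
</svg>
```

; LightBurn 1.4.05
; GRBL device profile, absolute coords
G21
G90
G0 X213.9558 Y118.8321
M3 S618
G1 X78.0973 Y148.9220 F2029
G1 X198.9146 Y173.5055
M5
G0 X68.6722 Y171.4489
M3 S912
G1 X66.1035 Y179.3547 F1318
G1 X59.3784 Y184.2407
G1 X51.0658 Y184.2407
G1 X44.3407 Y179.3547
G1 X41.7720 Y171.4489
G1 X44.3407 Y163.5431
G1 X51.0658 Y158.6571
G1 X59.3784 Y158.6571
G1 X66.1035 Y163.5431
G1 X68.6722 Y171.4489
M5
G0 X0.0000 Y0.0000

Since the viewBox matches the mm dimensions, user units are millimetres directly. The only transform is the Y-flip y_m = 192.0018 − y_svg.

Shape 1 is a open polyline drawn with `<polyline>`. Its stroke #000000 means score at S618, F2029. After flipping Y the toolpath is (213.9558,118.8321) → (78.0973,148.9220) → (198.9146,173.5055).

Shape 2 is a circle drawn with `<circle>`. Its stroke #ff0000 means cut at S912, F1318. After flipping Y the toolpath is (68.6722,171.4489) → (66.1035,179.3547) → (59.3784,184.2407) → (51.0658,184.2407) → (44.3407,179.3547) → (41.7720,171.4489) → (44.3407,163.5431) → (51.0658,158.6571) → (59.3784,158.6571) → (66.1035,163.5431) → (68.6722,171.4489), returning to the start.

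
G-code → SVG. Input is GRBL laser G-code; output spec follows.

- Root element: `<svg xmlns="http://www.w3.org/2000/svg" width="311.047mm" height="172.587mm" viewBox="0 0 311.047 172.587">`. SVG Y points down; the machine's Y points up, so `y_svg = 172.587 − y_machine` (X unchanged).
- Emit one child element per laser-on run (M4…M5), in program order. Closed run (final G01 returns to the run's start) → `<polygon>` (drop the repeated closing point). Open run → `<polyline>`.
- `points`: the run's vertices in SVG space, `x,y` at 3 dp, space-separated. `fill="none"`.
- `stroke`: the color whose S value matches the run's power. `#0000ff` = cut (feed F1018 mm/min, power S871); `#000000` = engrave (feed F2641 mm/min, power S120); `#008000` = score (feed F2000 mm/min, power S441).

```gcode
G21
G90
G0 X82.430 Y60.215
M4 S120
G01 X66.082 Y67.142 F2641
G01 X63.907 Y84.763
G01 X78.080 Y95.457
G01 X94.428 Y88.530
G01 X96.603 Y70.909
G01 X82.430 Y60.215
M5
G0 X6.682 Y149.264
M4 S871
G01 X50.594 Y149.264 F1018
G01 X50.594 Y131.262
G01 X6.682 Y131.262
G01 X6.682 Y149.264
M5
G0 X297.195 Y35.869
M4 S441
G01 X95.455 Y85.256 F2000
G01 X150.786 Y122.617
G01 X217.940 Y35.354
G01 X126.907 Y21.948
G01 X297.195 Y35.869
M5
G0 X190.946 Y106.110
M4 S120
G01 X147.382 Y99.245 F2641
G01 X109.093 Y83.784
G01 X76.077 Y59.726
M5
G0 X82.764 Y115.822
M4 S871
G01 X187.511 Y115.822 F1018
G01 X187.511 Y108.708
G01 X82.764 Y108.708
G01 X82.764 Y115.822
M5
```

y_svg = 172.587 − y_m.

[1] S120→`#000000` (engrave); closed run; points: 82.430,112.372 66.082,105.445 63.907,87.824 78.080,77.130 94.428,84.057 96.603,101.678

[2] S871→`#0000ff` (cut); closed run; points: 6.682,23.323 50.594,23.323 50.594,41.325 6.682,41.325

[3] S441→`#008000` (score); closed run; points: 297.195,136.718 95.455,87.331 150.786,49.970 217.940,137.233 126.907,150.639

[4] S120→`#000000` (engrave); open run; points: 190.946,66.477 147.382,73.342 109.093,88.803 76.077,112.861

[5] S871→`#0000ff` (cut); closed run; points: 82.764,56.765 187.511,56.765 187.511,63.879 82.764,63.879

<svg xmlns="http://www.w3.org/2000/svg" width="311.047mm" height="172.587mm" viewBox="0 0 311.047 172.587">
  <polygon points="82.430,112.372 66.082,105.445 63.907,87.824 78.080,77.130 94.428,84.057 96.603,101.678" fill="none" stroke="#000000"/>
  <polygon points="6.682,23.323 50.594,23.323 50.594,41.325 6.682,41.325" fill="none" stroke="#0000ff"/>
  <polygon points="297.195,136.718 95.455,87.331 150.786,49.970 217.940,137.233 126.907,150.639" fill="none" stroke="#008000"/>
  <polyline points="190.946,66.477 147.382,73.342 109.093,88.803 76.077,112.861" fill="none" stroke="#000000"/>
  <polygon points="82.764,56.765 187.511,56.765 187.511,63.879 82.764,63.879" fill="none" stroke="#0000ff"/>
</svg>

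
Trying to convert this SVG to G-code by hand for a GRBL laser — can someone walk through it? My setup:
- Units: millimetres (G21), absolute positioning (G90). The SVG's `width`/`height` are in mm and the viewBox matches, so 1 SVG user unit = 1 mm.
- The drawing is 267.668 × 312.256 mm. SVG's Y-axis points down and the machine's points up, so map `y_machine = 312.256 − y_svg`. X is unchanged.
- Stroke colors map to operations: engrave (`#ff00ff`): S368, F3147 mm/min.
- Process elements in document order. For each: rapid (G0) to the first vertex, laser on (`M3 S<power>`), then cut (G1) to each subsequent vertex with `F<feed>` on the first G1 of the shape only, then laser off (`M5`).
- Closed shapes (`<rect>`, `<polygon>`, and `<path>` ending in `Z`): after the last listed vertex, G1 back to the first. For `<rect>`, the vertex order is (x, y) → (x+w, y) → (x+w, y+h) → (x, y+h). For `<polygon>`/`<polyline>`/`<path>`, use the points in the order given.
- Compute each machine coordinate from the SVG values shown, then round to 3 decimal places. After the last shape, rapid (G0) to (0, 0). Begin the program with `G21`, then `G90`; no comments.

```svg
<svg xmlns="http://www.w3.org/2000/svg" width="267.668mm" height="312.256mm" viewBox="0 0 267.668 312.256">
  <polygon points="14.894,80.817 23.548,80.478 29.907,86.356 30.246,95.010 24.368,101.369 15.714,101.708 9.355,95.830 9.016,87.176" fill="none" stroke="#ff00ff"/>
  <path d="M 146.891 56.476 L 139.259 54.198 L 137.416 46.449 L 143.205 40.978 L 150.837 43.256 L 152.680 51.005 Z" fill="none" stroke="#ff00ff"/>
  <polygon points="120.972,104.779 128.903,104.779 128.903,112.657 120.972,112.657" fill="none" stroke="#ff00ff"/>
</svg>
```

G21
G90
G0 X14.894 Y231.439
M3 S368
G1 X23.548 Y231.778 F3147
G1 X29.907 Y225.900
G1 X30.246 Y217.246
G1 X24.368 Y210.887
G1 X15.714 Y210.548
G1 X9.355 Y216.426
G1 X9.016 Y225.080
G1 X14.894 Y231.439
M5
G0 X146.891 Y255.780
M3 S368
G1 X139.259 Y258.058 F3147
G1 X137.416 Y265.807
G1 X143.205 Y271.278
G1 X150.837 Y269.000
G1 X152.680 Y261.251
G1 X146.891 Y255.780
M5
G0 X120.972 Y207.477
M3 S368
G1 X128.903 Y207.477 F3147
G1 X128.903 Y199.599
G1 X120.972 Y199.599
G1 X120.972 Y207.477
M5
G0 X0.000 Y0.000

viewBox `0 0 267.668 312.256` with mm width/height → 1 unit = 1 mm. Flip: y_m = 312.256 − y_svg.

**Shape 1** — `<polygon>` regular polygon, stroke `#ff00ff` → engrave (S368, F3147). Machine vertices: (14.894,231.439) → (23.548,231.778) → (29.907,225.900) → (30.246,217.246) → (24.368,210.887) → (15.714,210.548) → (9.355,216.426) → (9.016,225.080) → (14.894,231.439). Closed: final G1 returns to the first vertex.

**Shape 2** — `<path>` regular polygon, stroke `#ff00ff` → engrave (S368, F3147). Machine vertices: (146.891,255.780) → (139.259,258.058) → (137.416,265.807) → (143.205,271.278) → (150.837,269.000) → (152.680,261.251) → (146.891,255.780). Closed: final G1 returns to the first vertex.

**Shape 3** — `<polygon>` rectangle, stroke `#ff00ff` → engrave (S368, F3147). Machine vertices: (120.972,207.477) → (128.903,207.477) → (128.903,199.599) → (120.972,199.599) → (120.972,207.477). Closed: final G1 returns to the first vertex.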